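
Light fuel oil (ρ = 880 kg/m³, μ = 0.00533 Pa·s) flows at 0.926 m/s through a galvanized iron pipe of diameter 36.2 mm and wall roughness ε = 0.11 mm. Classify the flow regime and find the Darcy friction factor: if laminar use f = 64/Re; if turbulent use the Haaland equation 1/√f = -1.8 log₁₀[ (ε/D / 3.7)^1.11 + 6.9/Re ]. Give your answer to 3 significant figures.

f ≈ 0.0397

Re = ρVD/μ = 880·0.926·0.0362/0.00533 = 5534.
Re > 4000 → turbulent. ε/D = 0.00011/0.0362 = 0.00304; Haaland: 1/√f = -1.8 log₁₀[0.000376 + 0.00125] = 5.022, so f = 0.03966.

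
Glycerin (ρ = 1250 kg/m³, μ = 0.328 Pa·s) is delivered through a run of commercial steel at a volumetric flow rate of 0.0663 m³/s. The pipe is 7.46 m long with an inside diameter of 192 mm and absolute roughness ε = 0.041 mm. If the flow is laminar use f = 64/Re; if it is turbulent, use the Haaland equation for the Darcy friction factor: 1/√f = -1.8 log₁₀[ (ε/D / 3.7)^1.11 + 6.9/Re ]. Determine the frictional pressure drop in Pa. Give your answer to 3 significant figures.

ΔP ≈ 4860 Pa

Cross-sectional area A = πD²/4 = π(0.192)²/4 = 0.02895 m²; mean velocity V = Q/A = 0.0663/0.02895 = 2.29 m/s.
Reynolds number Re = ρVD/μ = 1250 · 2.29 · 0.192 / 0.328 = 1676.
Re < 2300 → laminar flow, so f = 64/Re = 64/1676 = 0.0382 (the turbulent correlation is not needed).
Darcy-Weisbach: ΔP = f(L/D)(ρV²/2) = 0.0382·(7.46/0.192)·(1250·2.29²/2) = 0.0382·38.85·3277 = 4864 Pa.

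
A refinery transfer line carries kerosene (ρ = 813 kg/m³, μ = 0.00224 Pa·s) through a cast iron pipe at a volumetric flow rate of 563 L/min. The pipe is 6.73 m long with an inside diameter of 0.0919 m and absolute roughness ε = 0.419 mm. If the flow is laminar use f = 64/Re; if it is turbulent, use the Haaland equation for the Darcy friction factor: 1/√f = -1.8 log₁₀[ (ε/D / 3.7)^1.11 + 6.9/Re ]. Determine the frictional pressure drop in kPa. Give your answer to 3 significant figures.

Q = 563 L/min = 563/60000 = 0.009383 m³/s.
Cross-sectional area A = πD²/4 = π(0.0919)²/4 = 0.006633 m²; mean velocity V = Q/A = 0.009383/0.006633 = 1.415 m/s.
Reynolds number Re = ρVD/μ = 813 · 1.415 · 0.0919 / 0.00224 = 4.718e+04.
Re > 4000 → turbulent. Relative roughness ε/D = 0.000419/0.0919 = 0.00456. Haaland: 1/√f = -1.8 log₁₀[(0.00456/3.7)^1.11 + 6.9/4.718e+04] = -1.8 log₁₀[0.00059 + 0.000146] = 5.64, so f = 0.03144.
Darcy-Weisbach: ΔP = f(L/D)(ρV²/2) = 0.03144·(6.73/0.0919)·(813·1.415²/2) = 0.03144·73.23·813.5 = 1873 Pa.
ΔP = 1873 Pa = 1.87 kPa.

ΔP ≈ 1.87 kPa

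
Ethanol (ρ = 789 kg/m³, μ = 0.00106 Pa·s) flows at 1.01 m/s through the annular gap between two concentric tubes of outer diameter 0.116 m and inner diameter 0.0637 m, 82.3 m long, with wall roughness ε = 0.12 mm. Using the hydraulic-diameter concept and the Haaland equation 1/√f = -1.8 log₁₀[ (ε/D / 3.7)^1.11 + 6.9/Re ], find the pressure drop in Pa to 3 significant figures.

ΔP ≈ 17500 Pa

Hydraulic diameter D_h = 4A/P = D_o - D_i = 0.116 - 0.0637 = 0.0523 m.
Re = ρVD_h/μ = 789·1.01·0.0523/0.00106 = 3.932e+04.
ε/D_h = 0.00012/0.0523 = 0.00229; Haaland gives 1/√f = -1.8 log₁₀[0.000275+0.000175] = 6.023, so f = 0.02757.
ΔP = f(L/D_h)(ρV²/2) = 0.02757·82.3/0.0523·402.4 = 1.746e+04 Pa.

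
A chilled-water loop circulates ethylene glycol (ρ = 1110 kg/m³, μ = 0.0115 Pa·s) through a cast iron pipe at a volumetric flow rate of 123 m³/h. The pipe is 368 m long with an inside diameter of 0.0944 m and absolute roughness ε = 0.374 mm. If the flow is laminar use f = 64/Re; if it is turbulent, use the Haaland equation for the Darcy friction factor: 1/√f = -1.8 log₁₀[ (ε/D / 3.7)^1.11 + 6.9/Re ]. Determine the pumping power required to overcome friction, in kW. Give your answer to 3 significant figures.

Q = 123 m³/h = 123/3600 = 0.03417 m³/s.
Cross-sectional area A = πD²/4 = π(0.0944)²/4 = 0.006999 m²; mean velocity V = Q/A = 0.03417/0.006999 = 4.882 m/s.
Reynolds number Re = ρVD/μ = 1110 · 4.882 · 0.0944 / 0.0115 = 4.448e+04.
Re > 4000 → turbulent. Relative roughness ε/D = 0.000374/0.0944 = 0.00396. Haaland: 1/√f = -1.8 log₁₀[(0.00396/3.7)^1.11 + 6.9/4.448e+04] = -1.8 log₁₀[0.000505 + 0.000155] = 5.725, so f = 0.03051.
Darcy-Weisbach: ΔP = f(L/D)(ρV²/2) = 0.03051·(368/0.0944)·(1110·4.882²/2) = 0.03051·3898·1.323e+04 = 1.573e+06 Pa.
Pumping power P = QΔP = 0.03417·1.573e+06 = 53750 W = 53.7 kW.

P ≈ 53.7 kW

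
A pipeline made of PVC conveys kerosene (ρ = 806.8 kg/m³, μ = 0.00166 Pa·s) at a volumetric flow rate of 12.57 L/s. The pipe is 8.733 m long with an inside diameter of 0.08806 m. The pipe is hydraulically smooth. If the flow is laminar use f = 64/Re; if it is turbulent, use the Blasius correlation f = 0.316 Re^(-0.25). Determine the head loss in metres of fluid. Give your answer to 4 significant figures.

h_f ≈ 0.3947 m

Q = 12.57 L/s = 12.57/1000 = 0.01257 m³/s.
Cross-sectional area A = πD²/4 = π(0.08806)²/4 = 0.00609 m²; mean velocity V = Q/A = 0.01257/0.00609 = 2.064 m/s.
Reynolds number Re = ρVD/μ = 806.8 · 2.064 · 0.08806 / 0.00166 = 8.833e+04.
Re > 4000 → turbulent. Smooth-pipe (Blasius): f = 0.316 Re^(-0.25) = 0.316/(8.833e+04)^0.25 = 0.01833.
Darcy-Weisbach: ΔP = f(L/D)(ρV²/2) = 0.01833·(8.733/0.08806)·(806.8·2.064²/2) = 0.01833·99.17·1718 = 3124 Pa.
Head loss h_f = ΔP/(ρg) = 3124/(806.8·9.81) = 0.3947 m.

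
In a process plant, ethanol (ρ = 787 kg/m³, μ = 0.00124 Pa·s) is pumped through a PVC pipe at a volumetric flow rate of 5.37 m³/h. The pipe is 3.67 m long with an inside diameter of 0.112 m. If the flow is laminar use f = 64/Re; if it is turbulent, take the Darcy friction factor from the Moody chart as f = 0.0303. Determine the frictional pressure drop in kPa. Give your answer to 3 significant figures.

Q = 5.37 m³/h = 5.37/3600 = 0.001492 m³/s.
Cross-sectional area A = πD²/4 = π(0.112)²/4 = 0.009852 m²; mean velocity V = Q/A = 0.001492/0.009852 = 0.1514 m/s.
Reynolds number Re = ρVD/μ = 787 · 0.1514 · 0.112 / 0.00124 = 1.076e+04.
Re > 4000 → turbulent; use the Moody-chart value f = 0.0303.
Darcy-Weisbach: ΔP = f(L/D)(ρV²/2) = 0.0303·(3.67/0.112)·(787·0.1514²/2) = 0.0303·32.77·9.021 = 8.956 Pa.
ΔP = 8.956 Pa = 0.00896 kPa.

ΔP ≈ 0.00896 kPa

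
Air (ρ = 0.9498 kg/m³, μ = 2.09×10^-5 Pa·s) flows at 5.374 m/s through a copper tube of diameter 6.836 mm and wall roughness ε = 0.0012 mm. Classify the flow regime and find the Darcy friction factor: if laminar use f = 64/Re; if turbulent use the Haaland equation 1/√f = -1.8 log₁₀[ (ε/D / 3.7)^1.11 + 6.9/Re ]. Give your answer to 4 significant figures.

Re = ρVD/μ = 0.9498·5.374·0.006836/2.09e-05 = 1669.
Re < 2300 → laminar, so f = 64/Re = 0.03833 (roughness is irrelevant in laminar flow).

f ≈ 0.03833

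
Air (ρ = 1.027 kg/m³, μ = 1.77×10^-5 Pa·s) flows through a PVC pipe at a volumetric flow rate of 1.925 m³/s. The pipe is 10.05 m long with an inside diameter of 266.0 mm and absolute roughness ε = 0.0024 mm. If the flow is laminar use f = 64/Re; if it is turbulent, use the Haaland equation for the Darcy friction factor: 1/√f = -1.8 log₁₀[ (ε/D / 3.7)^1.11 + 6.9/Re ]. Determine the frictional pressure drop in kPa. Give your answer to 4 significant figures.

Cross-sectional area A = πD²/4 = π(0.266)²/4 = 0.05557 m²; mean velocity V = Q/A = 1.925/0.05557 = 34.64 m/s.
Reynolds number Re = ρVD/μ = 1.027 · 34.64 · 0.266 / 1.77e-05 = 5.346e+05.
Re > 4000 → turbulent. Relative roughness ε/D = 2.4e-06/0.266 = 9.02e-06. Haaland: 1/√f = -1.8 log₁₀[(9.02e-06/3.7)^1.11 + 6.9/5.346e+05] = -1.8 log₁₀[5.88e-07 + 1.29e-05] = 8.766, so f = 0.01301.
Darcy-Weisbach: ΔP = f(L/D)(ρV²/2) = 0.01301·(10.05/0.266)·(1.027·34.64²/2) = 0.01301·37.78·616.2 = 303 Pa.
ΔP = 303 Pa = 0.3030 kPa.

ΔP ≈ 0.3030 kPa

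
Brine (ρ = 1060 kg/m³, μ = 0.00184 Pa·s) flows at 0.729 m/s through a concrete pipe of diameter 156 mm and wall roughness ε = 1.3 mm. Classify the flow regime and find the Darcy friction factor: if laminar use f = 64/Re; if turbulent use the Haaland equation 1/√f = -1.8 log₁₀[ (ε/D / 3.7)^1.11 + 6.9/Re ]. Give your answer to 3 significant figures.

Re = ρVD/μ = 1060·0.729·0.156/0.00184 = 6.551e+04.
Re > 4000 → turbulent. ε/D = 0.0013/0.156 = 0.00833; Haaland: 1/√f = -1.8 log₁₀[0.00115 + 0.000105] = 5.221, so f = 0.03668.

f ≈ 0.0367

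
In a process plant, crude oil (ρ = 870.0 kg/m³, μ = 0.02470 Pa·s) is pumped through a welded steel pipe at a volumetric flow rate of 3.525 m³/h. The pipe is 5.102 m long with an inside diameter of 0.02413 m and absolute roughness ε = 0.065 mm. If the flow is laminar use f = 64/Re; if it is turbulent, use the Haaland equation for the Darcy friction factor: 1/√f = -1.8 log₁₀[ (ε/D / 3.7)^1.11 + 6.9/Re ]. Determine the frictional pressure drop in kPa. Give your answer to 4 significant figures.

ΔP ≈ 14.83 kPa

Q = 3.525 m³/h = 3.525/3600 = 0.0009792 m³/s.
Cross-sectional area A = πD²/4 = π(0.02413)²/4 = 0.0004573 m²; mean velocity V = Q/A = 0.0009792/0.0004573 = 2.141 m/s.
Reynolds number Re = ρVD/μ = 870 · 2.141 · 0.02413 / 0.0247 = 1820.
Re < 2300 → laminar flow, so f = 64/Re = 64/1820 = 0.03517 (the turbulent correlation is not needed).
Darcy-Weisbach: ΔP = f(L/D)(ρV²/2) = 0.03517·(5.102/0.02413)·(870·2.141²/2) = 0.03517·211.4·1994 = 1.483e+04 Pa.
ΔP = 1.483e+04 Pa = 14.83 kPa.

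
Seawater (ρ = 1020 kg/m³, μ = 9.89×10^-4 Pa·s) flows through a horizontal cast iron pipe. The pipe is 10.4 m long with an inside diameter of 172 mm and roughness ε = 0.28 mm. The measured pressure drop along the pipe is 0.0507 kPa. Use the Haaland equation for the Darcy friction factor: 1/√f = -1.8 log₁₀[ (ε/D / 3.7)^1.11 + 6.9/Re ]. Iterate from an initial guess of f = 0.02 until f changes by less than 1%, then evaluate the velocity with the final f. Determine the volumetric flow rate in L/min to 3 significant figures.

Rearranging Darcy-Weisbach: V = √(2·ΔP·D/(f·L·ρ)). With ε/D = 0.00028/0.172 = 0.00163, iterate starting from f = 0.02:
  f = 0.02 → V = √(2·50.7·0.172/(0.02·10.4·1020)) = 0.2867 m/s; Re = ρVD/μ = 5.086e+04; f → 0.02534
  f = 0.02534 → V = 0.2547 m/s; Re = 4.518e+04; f → 0.02567
  f = 0.02567 → V = 0.2531 m/s; Re = 4.49e+04; f → 0.02569
Converged (Δf/f < 1%). With the final f = 0.02569: V = √(2·50.7·0.172/(0.02569·10.4·1020)) = 0.253 m/s.
Q = V·A = 0.253·(π/4·0.172²) = 0.005878 m³/s = 353 L/min.

Q ≈ 353 L/min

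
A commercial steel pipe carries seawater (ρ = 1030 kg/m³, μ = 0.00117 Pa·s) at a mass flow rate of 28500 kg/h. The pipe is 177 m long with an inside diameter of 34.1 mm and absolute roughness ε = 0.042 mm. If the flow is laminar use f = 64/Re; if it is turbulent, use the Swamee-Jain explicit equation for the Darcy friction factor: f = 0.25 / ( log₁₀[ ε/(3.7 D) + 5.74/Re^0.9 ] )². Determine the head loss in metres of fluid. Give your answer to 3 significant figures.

ṁ = 28500 kg/h = 28500/3600 = 7.917 kg/s.
A = πD²/4 = π(0.0341)²/4 = 0.0009133 m²; mean velocity V = ṁ/(ρA) = 7.917/(1030 · 0.0009133) = 8.416 m/s.
Reynolds number Re = ρVD/μ = 1030 · 8.416 · 0.0341 / 0.00117 = 2.526e+05.
Re > 4000 → turbulent. Relative roughness ε/D = 4.2e-05/0.0341 = 0.00123. Swamee-Jain: f = 0.25/(log₁₀[0.00123/3.7 + 5.74/2.526e+05^0.9])² = 0.25/(log₁₀[0.000333 + 7.88e-05])² = 0.25/(-3.385)² = 0.02181.
Darcy-Weisbach: ΔP = f(L/D)(ρV²/2) = 0.02181·(177/0.0341)·(1030·8.416²/2) = 0.02181·5191·3.648e+04 = 4.13e+06 Pa.
Head loss h_f = ΔP/(ρg) = 4.13e+06/(1030·9.81) = 409 m.

h_f ≈ 409 m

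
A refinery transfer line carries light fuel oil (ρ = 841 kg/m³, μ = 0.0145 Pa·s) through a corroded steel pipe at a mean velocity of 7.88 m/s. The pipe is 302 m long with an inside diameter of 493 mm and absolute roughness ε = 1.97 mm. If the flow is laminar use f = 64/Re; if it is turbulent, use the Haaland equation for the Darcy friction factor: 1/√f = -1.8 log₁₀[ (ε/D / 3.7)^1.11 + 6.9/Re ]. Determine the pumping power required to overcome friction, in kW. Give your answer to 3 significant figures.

Reynolds number Re = ρVD/μ = 841 · 7.88 · 0.493 / 0.0145 = 2.253e+05.
Re > 4000 → turbulent. Relative roughness ε/D = 0.00197/0.493 = 0.004. Haaland: 1/√f = -1.8 log₁₀[(0.004/3.7)^1.11 + 6.9/2.253e+05] = -1.8 log₁₀[0.000509 + 3.06e-05] = 5.882, so f = 0.02891.
Darcy-Weisbach: ΔP = f(L/D)(ρV²/2) = 0.02891·(302/0.493)·(841·7.88²/2) = 0.02891·612.6·2.611e+04 = 4.624e+05 Pa.
Q = V·A = 7.88·0.1909 = 1.504 m³/s.
Pumping power P = QΔP = 1.504·4.624e+05 = 695500 W = 696 kW.

P ≈ 696 kW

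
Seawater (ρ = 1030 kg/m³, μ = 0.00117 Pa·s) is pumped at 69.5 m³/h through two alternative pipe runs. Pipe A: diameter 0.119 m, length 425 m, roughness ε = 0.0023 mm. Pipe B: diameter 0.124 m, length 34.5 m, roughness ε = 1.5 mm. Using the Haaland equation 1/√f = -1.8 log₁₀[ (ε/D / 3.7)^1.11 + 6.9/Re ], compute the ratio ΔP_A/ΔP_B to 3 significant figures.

ΔP_A/ΔP_B ≈ 5.89

Pipe A: V = Q/A = 0.01931/0.01112 = 1.736 m/s; Re = 1.818e+05; ε/D = 1.93e-05; Haaland → f = 0.0159; ΔP_A = f(L/D)(ρV²/2) = 8.813e+04 Pa.
Pipe B: V = Q/A = 0.01931/0.01208 = 1.599 m/s; Re = 1.745e+05; ε/D = 0.0121; Haaland → f = 0.04084; ΔP_B = f(L/D)(ρV²/2) = 1.495e+04 Pa.
ΔP_A/ΔP_B = 8.813e+04/1.495e+04 = 5.89.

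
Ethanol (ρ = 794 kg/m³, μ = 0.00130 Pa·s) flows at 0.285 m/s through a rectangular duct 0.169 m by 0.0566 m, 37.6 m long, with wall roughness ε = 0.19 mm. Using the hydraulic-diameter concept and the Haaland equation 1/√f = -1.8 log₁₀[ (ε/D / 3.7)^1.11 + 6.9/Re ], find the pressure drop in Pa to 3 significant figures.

ΔP ≈ 449 Pa

Hydraulic diameter D_h = 4A/P = 4·(0.169·0.0566)/(2·(0.169+0.0566)) = 0.03826/0.4512 = 0.0848 m.
Re = ρVD_h/μ = 794·0.285·0.0848/0.0013 = 1.476e+04.
ε/D_h = 0.00019/0.0848 = 0.00224; Haaland gives 1/√f = -1.8 log₁₀[0.000268+0.000467] = 5.64, so f = 0.03144.
ΔP = f(L/D_h)(ρV²/2) = 0.03144·37.6/0.0848·32.25 = 449.5 Pa.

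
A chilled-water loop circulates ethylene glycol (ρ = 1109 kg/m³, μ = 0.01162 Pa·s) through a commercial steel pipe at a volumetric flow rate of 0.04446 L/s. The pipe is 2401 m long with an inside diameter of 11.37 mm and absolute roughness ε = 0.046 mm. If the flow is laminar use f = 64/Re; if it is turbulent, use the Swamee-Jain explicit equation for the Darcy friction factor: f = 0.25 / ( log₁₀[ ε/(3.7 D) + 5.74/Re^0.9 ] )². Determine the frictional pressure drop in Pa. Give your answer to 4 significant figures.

Q = 0.04446 L/s = 0.04446/1000 = 4.446e-05 m³/s.
Cross-sectional area A = πD²/4 = π(0.01137)²/4 = 0.0001015 m²; mean velocity V = Q/A = 4.446e-05/0.0001015 = 0.4379 m/s.
Reynolds number Re = ρVD/μ = 1109 · 0.4379 · 0.01137 / 0.0116 = 475.2.
Re < 2300 → laminar flow, so f = 64/Re = 64/475.2 = 0.1347 (the turbulent correlation is not needed).
Darcy-Weisbach: ΔP = f(L/D)(ρV²/2) = 0.1347·(2401/0.01137)·(1109·0.4379²/2) = 0.1347·2.112e+05·106.3 = 3.024e+06 Pa.

ΔP ≈ 3024000 Pa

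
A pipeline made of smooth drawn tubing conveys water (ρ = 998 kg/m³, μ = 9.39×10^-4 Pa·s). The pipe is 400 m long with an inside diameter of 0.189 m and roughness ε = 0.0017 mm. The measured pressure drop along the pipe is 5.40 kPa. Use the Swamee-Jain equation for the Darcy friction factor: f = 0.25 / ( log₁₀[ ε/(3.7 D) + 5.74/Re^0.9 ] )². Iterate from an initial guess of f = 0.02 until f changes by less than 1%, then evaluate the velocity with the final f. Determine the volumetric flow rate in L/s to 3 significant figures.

Q ≈ 15.1 L/s

Rearranging Darcy-Weisbach: V = √(2·ΔP·D/(f·L·ρ)). With ε/D = 1.7e-06/0.189 = 8.99e-06, iterate starting from f = 0.02:
  f = 0.02 → V = √(2·5400·0.189/(0.02·400·998)) = 0.5056 m/s; Re = ρVD/μ = 1.016e+05; f → 0.01786
  f = 0.01786 → V = 0.5351 m/s; Re = 1.075e+05; f → 0.01765
  f = 0.01765 → V = 0.5382 m/s; Re = 1.081e+05; f → 0.01763
Converged (Δf/f < 1%). With the final f = 0.01763: V = √(2·5400·0.189/(0.01763·400·998)) = 0.5385 m/s.
Q = V·A = 0.5385·(π/4·0.189²) = 0.01511 m³/s = 15.1 L/s.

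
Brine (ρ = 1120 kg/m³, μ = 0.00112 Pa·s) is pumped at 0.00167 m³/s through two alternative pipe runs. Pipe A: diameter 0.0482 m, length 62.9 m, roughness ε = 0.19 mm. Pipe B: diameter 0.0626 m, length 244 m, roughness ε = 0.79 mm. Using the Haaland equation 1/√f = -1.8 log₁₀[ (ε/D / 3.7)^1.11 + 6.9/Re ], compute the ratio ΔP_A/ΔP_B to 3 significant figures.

ΔP_A/ΔP_B ≈ 0.682

Pipe A: V = Q/A = 0.00167/0.001825 = 0.9152 m/s; Re = 4.411e+04; ε/D = 0.00394; Haaland → f = 0.03049; ΔP_A = f(L/D)(ρV²/2) = 1.866e+04 Pa.
Pipe B: V = Q/A = 0.00167/0.003078 = 0.5426 m/s; Re = 3.397e+04; ε/D = 0.0126; Haaland → f = 0.04257; ΔP_B = f(L/D)(ρV²/2) = 2.735e+04 Pa.
ΔP_A/ΔP_B = 1.866e+04/2.735e+04 = 0.682.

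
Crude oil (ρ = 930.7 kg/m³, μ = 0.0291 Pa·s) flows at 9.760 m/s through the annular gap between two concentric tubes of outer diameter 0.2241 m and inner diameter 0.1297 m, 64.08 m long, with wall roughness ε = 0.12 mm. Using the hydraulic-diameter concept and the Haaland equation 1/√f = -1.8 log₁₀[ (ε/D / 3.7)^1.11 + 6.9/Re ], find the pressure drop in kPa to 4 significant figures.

ΔP ≈ 792.3 kPa

Hydraulic diameter D_h = 4A/P = D_o - D_i = 0.2241 - 0.1297 = 0.0944 m.
Re = ρVD_h/μ = 930.7·9.76·0.0944/0.0291 = 2.947e+04.
ε/D_h = 0.00012/0.0944 = 0.00127; Haaland gives 1/√f = -1.8 log₁₀[0.000143+0.000234] = 6.163, so f = 0.02633.
ΔP = f(L/D_h)(ρV²/2) = 0.02633·64.08/0.0944·4.433e+04 = 7.923e+05 Pa.
ΔP = 792.3 kPa.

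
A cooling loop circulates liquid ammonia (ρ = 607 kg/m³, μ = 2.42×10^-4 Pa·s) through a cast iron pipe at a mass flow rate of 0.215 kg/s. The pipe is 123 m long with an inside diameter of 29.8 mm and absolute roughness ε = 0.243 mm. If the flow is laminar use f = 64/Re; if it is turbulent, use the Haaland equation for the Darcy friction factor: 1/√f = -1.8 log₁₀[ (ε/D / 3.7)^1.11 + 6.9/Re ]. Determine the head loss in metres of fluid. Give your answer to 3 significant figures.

h_f ≈ 2.01 m

A = πD²/4 = π(0.0298)²/4 = 0.0006975 m²; mean velocity V = ṁ/(ρA) = 0.215/(607 · 0.0006975) = 0.5078 m/s.
Reynolds number Re = ρVD/μ = 607 · 0.5078 · 0.0298 / 0.000242 = 3.796e+04.
Re > 4000 → turbulent. Relative roughness ε/D = 0.000243/0.0298 = 0.00815. Haaland: 1/√f = -1.8 log₁₀[(0.00815/3.7)^1.11 + 6.9/3.796e+04] = -1.8 log₁₀[0.00112 + 0.000182] = 5.191, so f = 0.03711.
Darcy-Weisbach: ΔP = f(L/D)(ρV²/2) = 0.03711·(123/0.0298)·(607·0.5078²/2) = 0.03711·4128·78.27 = 1.199e+04 Pa.
Head loss h_f = ΔP/(ρg) = 1.199e+04/(607·9.81) = 2.01 m.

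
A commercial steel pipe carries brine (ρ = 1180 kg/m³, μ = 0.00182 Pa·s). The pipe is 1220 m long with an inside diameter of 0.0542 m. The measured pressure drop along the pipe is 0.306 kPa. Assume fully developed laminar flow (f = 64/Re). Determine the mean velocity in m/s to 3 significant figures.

For laminar flow, f = 64/Re with Re = ρVD/μ, so Darcy-Weisbach reduces to ΔP = 32μLV/D². Solving for V: V = ΔP·D²/(32μL) = 306·(0.0542)²/(32·0.00182·1220) = 0.01265 m/s.
Check: Re = ρVD/μ = 1180·0.01265·0.0542/0.00182 = 444.6 < 2300, so the laminar assumption holds.

V ≈ 0.0127 m/s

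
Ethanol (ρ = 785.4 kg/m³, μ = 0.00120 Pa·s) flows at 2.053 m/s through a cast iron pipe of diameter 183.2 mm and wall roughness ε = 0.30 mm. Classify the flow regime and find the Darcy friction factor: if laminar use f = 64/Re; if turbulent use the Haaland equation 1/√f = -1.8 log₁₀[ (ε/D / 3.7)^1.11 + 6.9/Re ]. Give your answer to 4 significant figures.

f ≈ 0.02300

Re = ρVD/μ = 785.4·2.053·0.1832/0.0012 = 2.462e+05.
Re > 4000 → turbulent. ε/D = 0.0003/0.1832 = 0.00164; Haaland: 1/√f = -1.8 log₁₀[0.000189 + 2.8e-05] = 6.593, so f = 0.023.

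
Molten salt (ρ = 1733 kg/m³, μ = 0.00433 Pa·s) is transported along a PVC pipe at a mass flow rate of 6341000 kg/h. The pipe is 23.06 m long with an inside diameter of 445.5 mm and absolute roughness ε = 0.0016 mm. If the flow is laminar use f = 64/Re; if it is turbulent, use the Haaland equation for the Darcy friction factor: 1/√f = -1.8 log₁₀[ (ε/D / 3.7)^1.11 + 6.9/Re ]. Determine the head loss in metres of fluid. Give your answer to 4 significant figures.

ṁ = 6341000 kg/h = 6341000/3600 = 1761 kg/s.
A = πD²/4 = π(0.4455)²/4 = 0.1559 m²; mean velocity V = ṁ/(ρA) = 1761/(1733 · 0.1559) = 6.52 m/s.
Reynolds number Re = ρVD/μ = 1733 · 6.52 · 0.4455 / 0.00433 = 1.163e+06.
Re > 4000 → turbulent. Relative roughness ε/D = 1.6e-06/0.4455 = 3.59e-06. Haaland: 1/√f = -1.8 log₁₀[(3.59e-06/3.7)^1.11 + 6.9/1.163e+06] = -1.8 log₁₀[2.12e-07 + 5.93e-06] = 9.38, so f = 0.01136.
Darcy-Weisbach: ΔP = f(L/D)(ρV²/2) = 0.01136·(23.06/0.4455)·(1733·6.52²/2) = 0.01136·51.76·3.684e+04 = 2.167e+04 Pa.
Head loss h_f = ΔP/(ρg) = 2.167e+04/(1733·9.81) = 1.275 m.

h_f ≈ 1.275 m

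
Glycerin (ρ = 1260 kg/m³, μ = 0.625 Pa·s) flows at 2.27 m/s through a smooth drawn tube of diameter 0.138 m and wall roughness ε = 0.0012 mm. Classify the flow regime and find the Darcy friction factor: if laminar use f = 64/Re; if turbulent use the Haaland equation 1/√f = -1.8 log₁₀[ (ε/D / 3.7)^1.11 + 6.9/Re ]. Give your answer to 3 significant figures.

f ≈ 0.101

Re = ρVD/μ = 1260·2.27·0.138/0.625 = 631.5.
Re < 2300 → laminar, so f = 64/Re = 0.1013 (roughness is irrelevant in laminar flow).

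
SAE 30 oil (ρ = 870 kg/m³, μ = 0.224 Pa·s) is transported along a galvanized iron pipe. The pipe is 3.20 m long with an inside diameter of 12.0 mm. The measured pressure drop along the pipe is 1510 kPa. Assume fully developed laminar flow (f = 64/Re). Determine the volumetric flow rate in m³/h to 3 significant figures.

For laminar flow, f = 64/Re with Re = ρVD/μ, so Darcy-Weisbach reduces to ΔP = 32μLV/D². Solving for V: V = ΔP·D²/(32μL) = 1.51e+06·(0.012)²/(32·0.224·3.2) = 9.48 m/s.
Check: Re = ρVD/μ = 870·9.48·0.012/0.224 = 441.8 < 2300, so the laminar assumption holds.
Q = V·A = 9.48·(π/4·0.012²) = 0.001072 m³/s = 3.86 m³/h.

Q ≈ 3.86 m³/h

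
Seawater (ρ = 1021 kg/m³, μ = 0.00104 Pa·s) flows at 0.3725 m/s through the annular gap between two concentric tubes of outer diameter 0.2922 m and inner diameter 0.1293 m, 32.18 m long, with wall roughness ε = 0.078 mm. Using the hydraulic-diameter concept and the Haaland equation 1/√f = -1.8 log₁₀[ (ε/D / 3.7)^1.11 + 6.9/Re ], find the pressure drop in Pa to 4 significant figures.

ΔP ≈ 301.5 Pa

Hydraulic diameter D_h = 4A/P = D_o - D_i = 0.2922 - 0.1293 = 0.1629 m.
Re = ρVD_h/μ = 1021·0.3725·0.1629/0.00104 = 5.957e+04.
ε/D_h = 7.8e-05/0.1629 = 0.000479; Haaland gives 1/√f = -1.8 log₁₀[4.83e-05+0.000116] = 6.812, so f = 0.02155.
ΔP = f(L/D_h)(ρV²/2) = 0.02155·32.18/0.1629·70.84 = 301.5 Pa.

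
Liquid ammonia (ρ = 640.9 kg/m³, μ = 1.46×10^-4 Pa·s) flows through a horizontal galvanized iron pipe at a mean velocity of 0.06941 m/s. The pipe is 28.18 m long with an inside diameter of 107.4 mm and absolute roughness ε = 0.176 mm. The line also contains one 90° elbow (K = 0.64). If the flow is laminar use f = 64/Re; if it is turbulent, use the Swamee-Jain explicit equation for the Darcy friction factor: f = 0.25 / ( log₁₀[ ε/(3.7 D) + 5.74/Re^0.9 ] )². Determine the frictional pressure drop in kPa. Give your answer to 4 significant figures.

ΔP ≈ 0.01204 kPa

Reynolds number Re = ρVD/μ = 640.9 · 0.06941 · 0.1074 / 0.000146 = 3.272e+04.
Re > 4000 → turbulent. Relative roughness ε/D = 0.000176/0.1074 = 0.00164. Swamee-Jain: f = 0.25/(log₁₀[0.00164/3.7 + 5.74/3.272e+04^0.9])² = 0.25/(log₁₀[0.000443 + 0.000496])² = 0.25/(-3.027)² = 0.02728.
Total minor-loss coefficient ΣK = 1·0.64 = 0.64.
ΔP = [f·L/D + ΣK]·(ρV²/2) = [0.02728·28.18/0.1074 + 0.64]·(640.9·0.06941²/2) = [7.157 + 0.64]·1.544 = 12.04 Pa.
ΔP = 12.04 Pa = 0.01204 kPa.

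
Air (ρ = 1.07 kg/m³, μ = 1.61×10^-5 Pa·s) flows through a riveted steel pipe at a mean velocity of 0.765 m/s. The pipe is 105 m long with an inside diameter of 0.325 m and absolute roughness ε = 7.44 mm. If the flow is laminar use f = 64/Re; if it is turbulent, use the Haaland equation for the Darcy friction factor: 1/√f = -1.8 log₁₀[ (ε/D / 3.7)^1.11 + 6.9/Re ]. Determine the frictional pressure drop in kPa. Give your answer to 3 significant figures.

Reynolds number Re = ρVD/μ = 1.07 · 0.765 · 0.325 / 1.61e-05 = 1.652e+04.
Re > 4000 → turbulent. Relative roughness ε/D = 0.00744/0.325 = 0.0229. Haaland: 1/√f = -1.8 log₁₀[(0.0229/3.7)^1.11 + 6.9/1.652e+04] = -1.8 log₁₀[0.00354 + 0.000418] = 4.325, so f = 0.05345.
Darcy-Weisbach: ΔP = f(L/D)(ρV²/2) = 0.05345·(105/0.325)·(1.07·0.765²/2) = 0.05345·323.1·0.3131 = 5.407 Pa.
ΔP = 5.407 Pa = 0.00541 kPa.

ΔP ≈ 0.00541 kPa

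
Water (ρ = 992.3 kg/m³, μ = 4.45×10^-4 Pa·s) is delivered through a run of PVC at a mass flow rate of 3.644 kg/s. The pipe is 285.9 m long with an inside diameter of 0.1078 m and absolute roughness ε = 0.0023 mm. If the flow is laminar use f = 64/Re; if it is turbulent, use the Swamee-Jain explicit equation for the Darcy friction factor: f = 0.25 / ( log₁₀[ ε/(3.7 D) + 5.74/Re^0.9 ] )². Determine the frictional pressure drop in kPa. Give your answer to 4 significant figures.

A = πD²/4 = π(0.1078)²/4 = 0.009127 m²; mean velocity V = ṁ/(ρA) = 3.644/(992.3 · 0.009127) = 0.4024 m/s.
Reynolds number Re = ρVD/μ = 992.3 · 0.4024 · 0.1078 / 0.000445 = 9.672e+04.
Re > 4000 → turbulent. Relative roughness ε/D = 2.3e-06/0.1078 = 2.13e-05. Swamee-Jain: f = 0.25/(log₁₀[2.13e-05/3.7 + 5.74/9.672e+04^0.9])² = 0.25/(log₁₀[5.77e-06 + 0.000187])² = 0.25/(-3.715)² = 0.01812.
Darcy-Weisbach: ΔP = f(L/D)(ρV²/2) = 0.01812·(285.9/0.1078)·(992.3·0.4024²/2) = 0.01812·2652·80.32 = 3859 Pa.
ΔP = 3859 Pa = 3.859 kPa.

ΔP ≈ 3.859 kPa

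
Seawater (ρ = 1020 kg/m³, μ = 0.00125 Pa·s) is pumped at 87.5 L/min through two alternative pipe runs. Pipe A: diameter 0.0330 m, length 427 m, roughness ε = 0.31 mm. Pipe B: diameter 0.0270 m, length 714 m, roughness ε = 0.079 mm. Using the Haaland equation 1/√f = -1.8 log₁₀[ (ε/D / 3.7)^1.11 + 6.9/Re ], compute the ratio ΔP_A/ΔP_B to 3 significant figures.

Pipe A: V = Q/A = 0.001458/0.0008553 = 1.705 m/s; Re = 4.591e+04; ε/D = 0.00939; Haaland → f = 0.03843; ΔP_A = f(L/D)(ρV²/2) = 7.373e+05 Pa.
Pipe B: V = Q/A = 0.001458/0.0005726 = 2.547 m/s; Re = 5.612e+04; ε/D = 0.00293; Haaland → f = 0.02807; ΔP_B = f(L/D)(ρV²/2) = 2.456e+06 Pa.
ΔP_A/ΔP_B = 7.373e+05/2.456e+06 = 0.300.

ΔP_A/ΔP_B ≈ 0.300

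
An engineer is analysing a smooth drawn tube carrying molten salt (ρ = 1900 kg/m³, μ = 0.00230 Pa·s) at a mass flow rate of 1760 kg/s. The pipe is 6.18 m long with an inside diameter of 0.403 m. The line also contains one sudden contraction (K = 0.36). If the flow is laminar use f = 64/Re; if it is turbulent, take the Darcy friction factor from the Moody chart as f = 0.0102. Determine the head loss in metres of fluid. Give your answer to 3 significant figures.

A = πD²/4 = π(0.403)²/4 = 0.1276 m²; mean velocity V = ṁ/(ρA) = 1760/(1900 · 0.1276) = 7.262 m/s.
Reynolds number Re = ρVD/μ = 1900 · 7.262 · 0.403 / 0.0023 = 2.418e+06.
Re > 4000 → turbulent; use the Moody-chart value f = 0.0102.
Total minor-loss coefficient ΣK = 1·0.36 = 0.36.
ΔP = [f·L/D + ΣK]·(ρV²/2) = [0.0102·6.18/0.403 + 0.36]·(1900·7.262²/2) = [0.1564 + 0.36]·5.01e+04 = 2.587e+04 Pa.
Head loss h_f = ΔP/(ρg) = 2.587e+04/(1900·9.81) = 1.39 m.

h_f ≈ 1.39 m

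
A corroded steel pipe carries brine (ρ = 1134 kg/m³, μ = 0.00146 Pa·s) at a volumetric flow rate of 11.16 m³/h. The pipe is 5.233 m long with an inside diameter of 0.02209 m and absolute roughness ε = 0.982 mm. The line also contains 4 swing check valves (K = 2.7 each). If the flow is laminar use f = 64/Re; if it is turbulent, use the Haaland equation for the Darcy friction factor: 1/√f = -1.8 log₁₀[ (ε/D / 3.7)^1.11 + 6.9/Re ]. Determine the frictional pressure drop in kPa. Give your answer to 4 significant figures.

Q = 11.16 m³/h = 11.16/3600 = 0.0031 m³/s.
Cross-sectional area A = πD²/4 = π(0.02209)²/4 = 0.0003832 m²; mean velocity V = Q/A = 0.0031/0.0003832 = 8.089 m/s.
Reynolds number Re = ρVD/μ = 1134 · 8.089 · 0.02209 / 0.00146 = 1.388e+05.
Re > 4000 → turbulent. Relative roughness ε/D = 0.000982/0.02209 = 0.0445. Haaland: 1/√f = -1.8 log₁₀[(0.0445/3.7)^1.11 + 6.9/1.388e+05] = -1.8 log₁₀[0.00739 + 4.97e-05] = 3.831, so f = 0.06812.
Total minor-loss coefficient ΣK = 4·2.7 = 10.8.
ΔP = [f·L/D + ΣK]·(ρV²/2) = [0.06812·5.233/0.02209 + 10.8]·(1134·8.089²/2) = [16.14 + 10.8]·3.71e+04 = 9.993e+05 Pa.
ΔP = 9.993e+05 Pa = 999.3 kPa.

ΔP ≈ 999.3 kPa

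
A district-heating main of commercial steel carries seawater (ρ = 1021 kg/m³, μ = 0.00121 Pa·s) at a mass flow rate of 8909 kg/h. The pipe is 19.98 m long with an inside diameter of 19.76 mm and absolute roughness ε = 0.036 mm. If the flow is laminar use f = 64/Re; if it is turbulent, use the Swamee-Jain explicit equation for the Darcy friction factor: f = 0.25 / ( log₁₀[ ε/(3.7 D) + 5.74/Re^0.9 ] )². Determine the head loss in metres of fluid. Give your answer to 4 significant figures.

ṁ = 8909 kg/h = 8909/3600 = 2.475 kg/s.
A = πD²/4 = π(0.01976)²/4 = 0.0003067 m²; mean velocity V = ṁ/(ρA) = 2.475/(1021 · 0.0003067) = 7.904 m/s.
Reynolds number Re = ρVD/μ = 1021 · 7.904 · 0.01976 / 0.00121 = 1.318e+05.
Re > 4000 → turbulent. Relative roughness ε/D = 3.6e-05/0.01976 = 0.00182. Swamee-Jain: f = 0.25/(log₁₀[0.00182/3.7 + 5.74/1.318e+05^0.9])² = 0.25/(log₁₀[0.000492 + 0.000142])² = 0.25/(-3.198)² = 0.02445.
Darcy-Weisbach: ΔP = f(L/D)(ρV²/2) = 0.02445·(19.98/0.01976)·(1021·7.904²/2) = 0.02445·1011·3.189e+04 = 7.883e+05 Pa.
Head loss h_f = ΔP/(ρg) = 7.883e+05/(1021·9.81) = 78.70 m.

h_f ≈ 78.70 m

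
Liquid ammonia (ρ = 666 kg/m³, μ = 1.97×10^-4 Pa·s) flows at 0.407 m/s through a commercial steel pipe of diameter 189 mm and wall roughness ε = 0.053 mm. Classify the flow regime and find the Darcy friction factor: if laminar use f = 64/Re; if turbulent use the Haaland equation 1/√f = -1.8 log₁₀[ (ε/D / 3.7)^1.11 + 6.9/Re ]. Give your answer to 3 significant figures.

Re = ρVD/μ = 666·0.407·0.189/0.000197 = 2.601e+05.
Re > 4000 → turbulent. ε/D = 5.3e-05/0.189 = 0.00028; Haaland: 1/√f = -1.8 log₁₀[2.67e-05 + 2.65e-05] = 7.693, so f = 0.0169.

f ≈ 0.0169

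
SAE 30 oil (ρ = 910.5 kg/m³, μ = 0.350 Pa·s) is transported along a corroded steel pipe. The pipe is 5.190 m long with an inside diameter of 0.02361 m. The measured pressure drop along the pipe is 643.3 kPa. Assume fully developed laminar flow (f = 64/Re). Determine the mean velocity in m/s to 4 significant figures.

For laminar flow, f = 64/Re with Re = ρVD/μ, so Darcy-Weisbach reduces to ΔP = 32μLV/D². Solving for V: V = ΔP·D²/(32μL) = 6.433e+05·(0.02361)²/(32·0.35·5.19) = 6.169 m/s.
Check: Re = ρVD/μ = 910.5·6.169·0.02361/0.35 = 378.9 < 2300, so the laminar assumption holds.

V ≈ 6.169 m/s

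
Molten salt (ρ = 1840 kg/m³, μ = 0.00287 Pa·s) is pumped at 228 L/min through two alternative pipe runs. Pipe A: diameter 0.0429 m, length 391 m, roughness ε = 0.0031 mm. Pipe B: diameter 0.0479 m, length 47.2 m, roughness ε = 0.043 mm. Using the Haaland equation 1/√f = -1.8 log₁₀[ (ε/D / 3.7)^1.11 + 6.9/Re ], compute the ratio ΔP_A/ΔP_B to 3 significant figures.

ΔP_A/ΔP_B ≈ 12.3

Pipe A: V = Q/A = 0.0038/0.001445 = 2.629 m/s; Re = 7.231e+04; ε/D = 7.23e-05; Haaland → f = 0.01935; ΔP_A = f(L/D)(ρV²/2) = 1.121e+06 Pa.
Pipe B: V = Q/A = 0.0038/0.001802 = 2.109 m/s; Re = 6.476e+04; ε/D = 0.000898; Haaland → f = 0.02265; ΔP_B = f(L/D)(ρV²/2) = 9.132e+04 Pa.
ΔP_A/ΔP_B = 1.121e+06/9.132e+04 = 12.3.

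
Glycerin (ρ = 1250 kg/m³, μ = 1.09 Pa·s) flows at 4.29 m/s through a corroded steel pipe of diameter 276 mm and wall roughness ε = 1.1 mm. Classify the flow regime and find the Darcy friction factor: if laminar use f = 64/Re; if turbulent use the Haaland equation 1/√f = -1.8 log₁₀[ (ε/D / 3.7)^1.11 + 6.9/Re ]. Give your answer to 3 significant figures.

f ≈ 0.0471

Re = ρVD/μ = 1250·4.29·0.276/1.09 = 1358.
Re < 2300 → laminar, so f = 64/Re = 0.04713 (roughness is irrelevant in laminar flow).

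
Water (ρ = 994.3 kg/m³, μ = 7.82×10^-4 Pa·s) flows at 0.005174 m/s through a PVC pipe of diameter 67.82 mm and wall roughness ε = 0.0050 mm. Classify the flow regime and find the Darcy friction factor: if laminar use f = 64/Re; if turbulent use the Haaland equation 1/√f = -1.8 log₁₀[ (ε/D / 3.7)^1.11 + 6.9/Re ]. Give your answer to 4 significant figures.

f ≈ 0.1434

Re = ρVD/μ = 994.3·0.005174·0.06782/0.000782 = 446.2.
Re < 2300 → laminar, so f = 64/Re = 0.1434 (roughness is irrelevant in laminar flow).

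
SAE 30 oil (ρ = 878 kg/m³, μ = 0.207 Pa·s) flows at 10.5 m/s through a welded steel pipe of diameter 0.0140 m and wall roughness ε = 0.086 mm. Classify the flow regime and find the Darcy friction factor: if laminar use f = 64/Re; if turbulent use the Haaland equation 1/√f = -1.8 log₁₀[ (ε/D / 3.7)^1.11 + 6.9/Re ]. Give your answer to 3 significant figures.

Re = ρVD/μ = 878·10.5·0.014/0.207 = 623.5.
Re < 2300 → laminar, so f = 64/Re = 0.1026 (roughness is irrelevant in laminar flow).

f ≈ 0.103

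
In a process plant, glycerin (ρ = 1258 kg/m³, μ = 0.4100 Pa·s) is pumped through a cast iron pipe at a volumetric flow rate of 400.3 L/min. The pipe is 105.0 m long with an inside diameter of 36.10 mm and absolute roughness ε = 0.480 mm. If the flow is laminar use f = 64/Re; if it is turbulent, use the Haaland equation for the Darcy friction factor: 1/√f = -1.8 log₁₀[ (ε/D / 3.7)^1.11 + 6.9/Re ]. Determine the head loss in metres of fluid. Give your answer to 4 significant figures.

Q = 400.3 L/min = 400.3/60000 = 0.006672 m³/s.
Cross-sectional area A = πD²/4 = π(0.0361)²/4 = 0.001024 m²; mean velocity V = Q/A = 0.006672/0.001024 = 6.518 m/s.
Reynolds number Re = ρVD/μ = 1258 · 6.518 · 0.0361 / 0.41 = 722.
Re < 2300 → laminar flow, so f = 64/Re = 64/722 = 0.08864 (the turbulent correlation is not needed).
Darcy-Weisbach: ΔP = f(L/D)(ρV²/2) = 0.08864·(105/0.0361)·(1258·6.518²/2) = 0.08864·2909·2.672e+04 = 6.89e+06 Pa.
Head loss h_f = ΔP/(ρg) = 6.89e+06/(1258·9.81) = 558.3 m.

h_f ≈ 558.3 m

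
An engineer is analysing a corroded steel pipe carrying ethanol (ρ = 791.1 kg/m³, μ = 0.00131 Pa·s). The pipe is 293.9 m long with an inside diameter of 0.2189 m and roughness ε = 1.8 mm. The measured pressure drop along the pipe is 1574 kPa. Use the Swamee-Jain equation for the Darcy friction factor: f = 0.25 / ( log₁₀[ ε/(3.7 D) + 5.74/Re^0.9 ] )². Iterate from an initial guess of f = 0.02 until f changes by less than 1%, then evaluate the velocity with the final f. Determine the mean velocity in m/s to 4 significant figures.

Rearranging Darcy-Weisbach: V = √(2·ΔP·D/(f·L·ρ)). With ε/D = 0.0018/0.2189 = 0.00822, iterate starting from f = 0.02:
  f = 0.02 → V = √(2·1.574e+06·0.2189/(0.02·293.9·791.1)) = 12.17 m/s; Re = ρVD/μ = 1.609e+06; f → 0.03559
  f = 0.03559 → V = 9.125 m/s; Re = 1.206e+06; f → 0.03562
Converged (Δf/f < 1%). With the final f = 0.03562: V = √(2·1.574e+06·0.2189/(0.03562·293.9·791.1)) = 9.122 m/s.

V ≈ 9.122 m/s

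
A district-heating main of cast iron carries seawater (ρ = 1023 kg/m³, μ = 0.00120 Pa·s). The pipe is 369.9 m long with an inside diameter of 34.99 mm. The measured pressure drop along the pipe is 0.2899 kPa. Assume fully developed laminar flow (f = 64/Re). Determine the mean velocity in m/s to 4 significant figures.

For laminar flow, f = 64/Re with Re = ρVD/μ, so Darcy-Weisbach reduces to ΔP = 32μLV/D². Solving for V: V = ΔP·D²/(32μL) = 289.9·(0.03499)²/(32·0.0012·369.9) = 0.02499 m/s.
Check: Re = ρVD/μ = 1023·0.02499·0.03499/0.0012 = 745.3 < 2300, so the laminar assumption holds.

V ≈ 0.02499 m/s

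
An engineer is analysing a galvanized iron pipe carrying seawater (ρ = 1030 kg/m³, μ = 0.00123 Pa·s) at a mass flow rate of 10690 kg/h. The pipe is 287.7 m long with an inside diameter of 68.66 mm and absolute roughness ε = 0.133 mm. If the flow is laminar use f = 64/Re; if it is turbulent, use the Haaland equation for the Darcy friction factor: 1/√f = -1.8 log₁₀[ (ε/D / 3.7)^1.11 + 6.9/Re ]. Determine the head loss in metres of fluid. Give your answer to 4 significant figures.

ṁ = 10690 kg/h = 10690/3600 = 2.969 kg/s.
A = πD²/4 = π(0.06866)²/4 = 0.003703 m²; mean velocity V = ṁ/(ρA) = 2.969/(1030 · 0.003703) = 0.7786 m/s.
Reynolds number Re = ρVD/μ = 1030 · 0.7786 · 0.06866 / 0.00123 = 4.477e+04.
Re > 4000 → turbulent. Relative roughness ε/D = 0.000133/0.06866 = 0.00194. Haaland: 1/√f = -1.8 log₁₀[(0.00194/3.7)^1.11 + 6.9/4.477e+04] = -1.8 log₁₀[0.000228 + 0.000154] = 6.152, so f = 0.02642.
Darcy-Weisbach: ΔP = f(L/D)(ρV²/2) = 0.02642·(287.7/0.06866)·(1030·0.7786²/2) = 0.02642·4190·312.2 = 3.457e+04 Pa.
Head loss h_f = ΔP/(ρg) = 3.457e+04/(1030·9.81) = 3.421 m.

h_f ≈ 3.421 m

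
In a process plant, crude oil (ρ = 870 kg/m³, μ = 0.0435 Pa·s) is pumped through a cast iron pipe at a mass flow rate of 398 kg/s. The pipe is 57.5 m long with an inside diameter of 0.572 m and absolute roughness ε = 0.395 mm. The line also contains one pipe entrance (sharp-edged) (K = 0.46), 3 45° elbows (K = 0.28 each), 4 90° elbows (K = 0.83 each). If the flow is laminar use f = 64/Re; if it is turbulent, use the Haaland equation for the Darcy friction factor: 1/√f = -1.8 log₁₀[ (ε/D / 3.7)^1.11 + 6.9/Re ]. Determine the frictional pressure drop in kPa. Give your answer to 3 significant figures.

ΔP ≈ 10.1 kPa

A = πD²/4 = π(0.572)²/4 = 0.257 m²; mean velocity V = ṁ/(ρA) = 398/(870 · 0.257) = 1.78 m/s.
Reynolds number Re = ρVD/μ = 870 · 1.78 · 0.572 / 0.0435 = 2.037e+04.
Re > 4000 → turbulent. Relative roughness ε/D = 0.000395/0.572 = 0.000691. Haaland: 1/√f = -1.8 log₁₀[(0.000691/3.7)^1.11 + 6.9/2.037e+04] = -1.8 log₁₀[7.26e-05 + 0.000339] = 6.094, so f = 0.02692.
Total minor-loss coefficient ΣK = 1·0.46 + 3·0.28 + 4·0.83 = 4.62.
ΔP = [f·L/D + ΣK]·(ρV²/2) = [0.02692·57.5/0.572 + 4.62]·(870·1.78²/2) = [2.707 + 4.62]·1379 = 1.01e+04 Pa.
ΔP = 1.01e+04 Pa = 10.1 kPa.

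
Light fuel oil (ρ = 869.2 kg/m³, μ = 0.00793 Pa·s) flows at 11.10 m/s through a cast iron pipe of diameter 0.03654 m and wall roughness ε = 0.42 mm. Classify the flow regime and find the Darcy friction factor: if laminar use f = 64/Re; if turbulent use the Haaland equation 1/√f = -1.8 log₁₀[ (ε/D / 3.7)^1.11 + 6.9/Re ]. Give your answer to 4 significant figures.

Re = ρVD/μ = 869.2·11.1·0.03654/0.00793 = 4.446e+04.
Re > 4000 → turbulent. ε/D = 0.00042/0.03654 = 0.0115; Haaland: 1/√f = -1.8 log₁₀[0.00165 + 0.000155] = 4.94, so f = 0.04098.

f ≈ 0.04098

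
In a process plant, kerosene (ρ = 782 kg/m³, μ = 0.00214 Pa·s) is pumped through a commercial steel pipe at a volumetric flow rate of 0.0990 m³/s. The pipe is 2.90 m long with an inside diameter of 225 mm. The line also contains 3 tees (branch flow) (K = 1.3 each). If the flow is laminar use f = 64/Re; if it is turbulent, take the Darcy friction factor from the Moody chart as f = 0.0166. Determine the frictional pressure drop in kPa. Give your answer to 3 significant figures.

ΔP ≈ 9.97 kPa

Cross-sectional area A = πD²/4 = π(0.225)²/4 = 0.03976 m²; mean velocity V = Q/A = 0.099/0.03976 = 2.49 m/s.
Reynolds number Re = ρVD/μ = 782 · 2.49 · 0.225 / 0.00214 = 2.047e+05.
Re > 4000 → turbulent; use the Moody-chart value f = 0.0166.
Total minor-loss coefficient ΣK = 3·1.3 = 3.9.
ΔP = [f·L/D + ΣK]·(ρV²/2) = [0.0166·2.9/0.225 + 3.9]·(782·2.49²/2) = [0.214 + 3.9]·2424 = 9972 Pa.
ΔP = 9972 Pa = 9.97 kPa.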